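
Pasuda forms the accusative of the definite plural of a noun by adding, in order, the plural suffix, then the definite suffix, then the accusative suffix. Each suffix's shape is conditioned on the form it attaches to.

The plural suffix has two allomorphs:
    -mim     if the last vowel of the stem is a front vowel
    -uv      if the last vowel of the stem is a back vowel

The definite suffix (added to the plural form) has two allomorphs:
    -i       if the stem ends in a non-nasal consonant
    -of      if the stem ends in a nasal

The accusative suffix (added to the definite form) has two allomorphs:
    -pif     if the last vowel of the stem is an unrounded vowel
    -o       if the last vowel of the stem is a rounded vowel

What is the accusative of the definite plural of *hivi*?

*hivi*: last vowel = /i/, a front vowel → -mim → *hivimim*.
The plural form *hivimim*: final consonant = /m/, a nasal → -of → *hivimimof*.
Since the last vowel of the definite form *hivimimof* is /o/ (a rounded vowel), it takes -o, giving *hivimimofo*.

hivimimofo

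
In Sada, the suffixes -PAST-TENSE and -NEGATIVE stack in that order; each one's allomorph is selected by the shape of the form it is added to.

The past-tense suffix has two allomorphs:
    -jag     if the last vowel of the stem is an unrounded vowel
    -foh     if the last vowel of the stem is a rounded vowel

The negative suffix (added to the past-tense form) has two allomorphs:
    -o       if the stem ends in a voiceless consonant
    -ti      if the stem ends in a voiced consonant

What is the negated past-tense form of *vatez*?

vatezjagti

*vatez* — last vowel /e/ (an unrounded vowel) → -jag → *vatezjag*.
The past-tense form *vatezjag*: final consonant = /g/, voiced → -ti → *vatezjagti*.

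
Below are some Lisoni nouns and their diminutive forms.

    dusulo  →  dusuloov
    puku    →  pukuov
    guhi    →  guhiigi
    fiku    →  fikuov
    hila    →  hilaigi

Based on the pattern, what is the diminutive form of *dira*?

diraigi

The alternation tracks the last vowel of the stem — -ov when the last vowel of the stem is a rounded vowel (*dusulo*, *puku*, *fiku*); -igi when the last vowel of the stem is an unrounded vowel (*guhi*, *hila*).
The last vowel of *dira* is /a/, which is an unrounded vowel, so the suffix is -igi, giving *diraigi*.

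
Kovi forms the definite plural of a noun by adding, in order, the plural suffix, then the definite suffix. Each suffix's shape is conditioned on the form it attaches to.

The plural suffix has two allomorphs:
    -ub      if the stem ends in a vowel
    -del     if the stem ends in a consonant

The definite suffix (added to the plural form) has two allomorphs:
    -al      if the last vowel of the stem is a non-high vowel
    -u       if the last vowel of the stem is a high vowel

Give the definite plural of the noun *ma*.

maubu

The final sound of *ma* is /a/, which is a vowel, so the plural suffix is -ub, giving *maub*.
The plural form *maub*: last vowel = /u/, a high vowel → -u → *maubu*.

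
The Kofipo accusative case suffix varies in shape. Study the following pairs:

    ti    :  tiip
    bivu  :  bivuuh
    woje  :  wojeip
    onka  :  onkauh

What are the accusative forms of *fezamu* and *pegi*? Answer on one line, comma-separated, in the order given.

fezamuuh, pegiip

The pattern is front/back vowel harmony: -ip when the last vowel of the stem is a front vowel (*ti*, *woje*); -uh when the last vowel of the stem is a back vowel (*bivu*, *onka*).
*fezamu* — last vowel /u/ (a back vowel) → -uh → *fezamuuh*.
*pegi* — last vowel /i/ (a front vowel) → -ip → *pegiip*.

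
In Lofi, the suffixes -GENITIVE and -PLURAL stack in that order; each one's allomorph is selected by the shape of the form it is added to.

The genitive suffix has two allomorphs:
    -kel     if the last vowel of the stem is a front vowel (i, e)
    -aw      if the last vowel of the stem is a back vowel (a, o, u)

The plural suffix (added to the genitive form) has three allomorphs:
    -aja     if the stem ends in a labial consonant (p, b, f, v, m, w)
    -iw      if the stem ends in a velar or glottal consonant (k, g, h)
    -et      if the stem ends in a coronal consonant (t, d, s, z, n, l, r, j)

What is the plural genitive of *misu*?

misuawaja

*misu* — last vowel /u/ (a back vowel) → -aw → *misuaw*.
Since the final consonant of the genitive form *misuaw* is /w/ (labial), it takes -aja, giving *misuawaja*.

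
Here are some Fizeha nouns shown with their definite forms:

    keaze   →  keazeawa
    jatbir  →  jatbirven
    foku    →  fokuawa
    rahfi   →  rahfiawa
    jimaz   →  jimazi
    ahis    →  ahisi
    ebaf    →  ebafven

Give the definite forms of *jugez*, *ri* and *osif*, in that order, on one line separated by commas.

jugezi, riawa, osifven

Looking at the final sound of each stem: -i when the stem ends in a sibilant (*jimaz*, *ahis*); -ven when the stem ends in a non-sibilant consonant (*jatbir*, *ebaf*); -awa when the stem ends in a vowel (*keaze*, *foku*, *rahfi*).
The final sound of *jugez* is /z/, which is a sibilant, so the suffix is -i, giving *jugezi*.
The final sound of *ri* is /i/, which is a vowel, so the suffix is -awa, giving *riawa*.
*osif*: final sound = /f/, a non-sibilant consonant → -ven → *osifven*.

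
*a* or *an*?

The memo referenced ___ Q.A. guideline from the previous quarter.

The indefinite article is chosen by the initial *sound* of the following word, not its spelling.
The initialism *Q.A.* is read letter by letter; the first letter, Q, is pronounced /kjuː/, which begins with a consonant sound.
So the article is *a*: The memo referenced a Q.A. guideline from the previous quarter.

a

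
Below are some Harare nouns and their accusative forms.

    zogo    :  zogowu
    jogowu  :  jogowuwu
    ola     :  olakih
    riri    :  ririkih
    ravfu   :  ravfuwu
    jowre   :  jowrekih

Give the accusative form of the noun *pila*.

pilakih

Looking at the last vowel of each stem: -wu when the last vowel of the stem is a rounded vowel (*zogo*, *jogowu*, *ravfu*); -kih when the last vowel of the stem is an unrounded vowel (*ola*, *riri*, *jowre*).
Since the last vowel of *pila* is /a/ (an unrounded vowel), it takes -kih, giving *pilakih*.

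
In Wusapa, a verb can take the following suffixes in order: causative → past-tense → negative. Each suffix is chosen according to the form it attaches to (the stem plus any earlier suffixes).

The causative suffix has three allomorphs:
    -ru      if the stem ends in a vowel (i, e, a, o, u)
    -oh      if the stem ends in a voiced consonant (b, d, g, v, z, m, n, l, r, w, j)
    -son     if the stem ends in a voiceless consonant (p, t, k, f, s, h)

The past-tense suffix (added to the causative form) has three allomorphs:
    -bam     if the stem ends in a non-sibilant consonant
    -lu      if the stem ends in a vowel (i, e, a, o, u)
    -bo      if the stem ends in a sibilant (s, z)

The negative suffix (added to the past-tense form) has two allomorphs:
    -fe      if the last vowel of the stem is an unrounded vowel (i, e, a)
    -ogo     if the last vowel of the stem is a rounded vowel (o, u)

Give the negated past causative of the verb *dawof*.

The final sound of *dawof* is /f/, which is a voiceless consonant, so the causative suffix is -son, giving *dawofson*.
Since the final sound of the causative form *dawofson* is /n/ (a non-sibilant consonant), it takes -bam, giving *dawofsonbam*.
The last vowel of the past-tense form *dawofsonbam* is /a/, which is an unrounded vowel, so the negative suffix is -fe, giving *dawofsonbamfe*.

dawofsonbamfe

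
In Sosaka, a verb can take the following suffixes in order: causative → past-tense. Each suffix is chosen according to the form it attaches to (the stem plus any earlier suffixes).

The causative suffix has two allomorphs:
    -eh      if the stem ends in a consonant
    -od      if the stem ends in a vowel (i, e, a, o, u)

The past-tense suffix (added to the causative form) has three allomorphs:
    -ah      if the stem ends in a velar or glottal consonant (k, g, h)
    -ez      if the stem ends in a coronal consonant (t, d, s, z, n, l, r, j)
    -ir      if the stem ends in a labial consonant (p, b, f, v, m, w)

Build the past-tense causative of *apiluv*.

Since the final sound of *apiluv* is /v/ (a consonant), it takes -eh, giving *apiluveh*.
The causative form *apiluveh* — final consonant /h/ (velar/glottal) → -ah → *apiluvehah*.

apiluvehah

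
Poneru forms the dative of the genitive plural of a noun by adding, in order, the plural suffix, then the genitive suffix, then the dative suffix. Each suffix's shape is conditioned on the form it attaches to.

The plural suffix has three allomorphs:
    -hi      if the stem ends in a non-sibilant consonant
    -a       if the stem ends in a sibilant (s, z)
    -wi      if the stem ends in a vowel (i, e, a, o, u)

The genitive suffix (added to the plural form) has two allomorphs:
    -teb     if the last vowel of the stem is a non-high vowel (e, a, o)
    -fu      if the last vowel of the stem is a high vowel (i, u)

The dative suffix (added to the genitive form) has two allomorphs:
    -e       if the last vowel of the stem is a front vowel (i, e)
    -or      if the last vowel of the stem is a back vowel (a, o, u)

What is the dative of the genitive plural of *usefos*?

The final sound of *usefos* is /s/, which is a sibilant, so the plural suffix is -a, giving *usefosa*.
The plural form *usefosa*: last vowel = /a/, a non-high vowel → -teb → *usefosateb*.
The genitive form *usefosateb*: last vowel = /e/, a front vowel → -e → *usefosatebe*.

usefosatebe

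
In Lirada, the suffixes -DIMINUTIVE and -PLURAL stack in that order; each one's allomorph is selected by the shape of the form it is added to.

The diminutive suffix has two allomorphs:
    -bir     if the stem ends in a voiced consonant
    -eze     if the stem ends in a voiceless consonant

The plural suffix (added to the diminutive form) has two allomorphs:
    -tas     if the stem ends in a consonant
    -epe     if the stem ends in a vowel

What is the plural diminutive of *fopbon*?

The final consonant of *fopbon* is /n/, which is voiced, so the diminutive suffix is -bir, giving *fopbonbir*.
Since the final sound of the diminutive form *fopbonbir* is /r/ (a consonant), it takes -tas, giving *fopbonbirtas*.

fopbonbirtas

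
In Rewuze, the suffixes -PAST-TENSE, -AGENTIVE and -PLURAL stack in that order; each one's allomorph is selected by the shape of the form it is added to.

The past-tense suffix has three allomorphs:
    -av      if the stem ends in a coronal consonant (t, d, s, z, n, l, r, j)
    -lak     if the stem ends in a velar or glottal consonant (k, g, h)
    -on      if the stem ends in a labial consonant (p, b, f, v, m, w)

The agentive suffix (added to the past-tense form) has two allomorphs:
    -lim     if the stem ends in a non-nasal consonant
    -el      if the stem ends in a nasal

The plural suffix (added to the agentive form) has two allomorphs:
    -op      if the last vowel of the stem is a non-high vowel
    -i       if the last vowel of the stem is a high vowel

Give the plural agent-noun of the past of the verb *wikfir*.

Since the final consonant of *wikfir* is /r/ (coronal), it takes -av, giving *wikfirav*.
The past-tense form *wikfirav*: final consonant = /v/, non-nasal → -lim → *wikfiravlim*.
The last vowel of the agentive form *wikfiravlim* is /i/, which is a high vowel, so the plural suffix is -i, giving *wikfiravlimi*.

wikfiravlimi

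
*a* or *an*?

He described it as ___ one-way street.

a

The indefinite article is chosen by the initial *sound* of the following word, not its spelling.
*one-way* begins with the sound /wʌ/ (*one* pronounced /wʌn/) — a consonant sound.
So the article is *a*: He described it as a one-way street.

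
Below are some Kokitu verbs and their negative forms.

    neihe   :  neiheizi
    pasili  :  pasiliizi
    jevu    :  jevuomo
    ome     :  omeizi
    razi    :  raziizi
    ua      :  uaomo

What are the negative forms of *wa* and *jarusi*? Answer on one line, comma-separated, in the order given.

waomo, jarusiizi

The alternation tracks the last vowel of the stem — -izi when the last vowel of the stem is a front vowel (*neihe*, *pasili*, *ome*, *razi*); -omo when the last vowel of the stem is a back vowel (*jevu*, *ua*).
*wa*: last vowel = /a/, a back vowel → -omo → *waomo*.
*jarusi* — last vowel /i/ (a front vowel) → -izi → *jarusiizi*.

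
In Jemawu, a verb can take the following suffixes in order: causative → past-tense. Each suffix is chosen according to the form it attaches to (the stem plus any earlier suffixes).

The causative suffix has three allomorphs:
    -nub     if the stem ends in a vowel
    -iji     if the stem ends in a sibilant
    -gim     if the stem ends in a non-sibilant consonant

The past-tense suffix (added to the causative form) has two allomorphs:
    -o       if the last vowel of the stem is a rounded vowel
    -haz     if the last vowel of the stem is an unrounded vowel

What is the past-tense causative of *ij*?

Since the final sound of *ij* is /j/ (a non-sibilant consonant), it takes -gim, giving *ijgim*.
The last vowel of the causative form *ijgim* is /i/, which is an unrounded vowel, so the past-tense suffix is -haz, giving *ijgimhaz*.

ijgimhaz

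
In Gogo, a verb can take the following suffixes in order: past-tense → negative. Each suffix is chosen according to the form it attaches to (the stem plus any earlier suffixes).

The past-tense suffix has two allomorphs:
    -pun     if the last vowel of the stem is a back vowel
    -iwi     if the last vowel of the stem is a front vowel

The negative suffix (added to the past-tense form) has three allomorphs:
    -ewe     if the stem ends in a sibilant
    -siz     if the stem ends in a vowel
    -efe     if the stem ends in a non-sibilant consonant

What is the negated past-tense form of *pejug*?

pejugpunefe

*pejug* — last vowel /u/ (a back vowel) → -pun → *pejugpun*.
The past-tense form *pejugpun*: final sound = /n/, a non-sibilant consonant → -efe → *pejugpunefe*.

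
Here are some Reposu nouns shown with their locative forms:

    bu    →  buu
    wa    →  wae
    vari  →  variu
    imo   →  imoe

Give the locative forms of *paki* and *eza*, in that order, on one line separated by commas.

pakiu, ezae

Looking at the last vowel of each stem: -u when the last vowel of the stem is a high vowel (*bu*, *vari*); -e when the last vowel of the stem is a non-high vowel (*wa*, *imo*).
Since the last vowel of *paki* is /i/ (a high vowel), it takes -u, giving *pakiu*.
Since the last vowel of *eza* is /a/ (a non-high vowel), it takes -e, giving *ezae*.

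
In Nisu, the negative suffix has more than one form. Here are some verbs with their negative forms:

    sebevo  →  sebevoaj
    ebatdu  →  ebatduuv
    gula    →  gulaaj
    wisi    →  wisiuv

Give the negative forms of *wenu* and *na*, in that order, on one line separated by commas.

wenuuv, naaj

The pattern is height harmony: -uv when the last vowel of the stem is a high vowel (*ebatdu*, *wisi*); -aj when the last vowel of the stem is a non-high vowel (*sebevo*, *gula*).
*wenu*: last vowel = /u/, a high vowel → -uv → *wenuuv*.
*na* — last vowel /a/ (a non-high vowel) → -aj → *naaj*.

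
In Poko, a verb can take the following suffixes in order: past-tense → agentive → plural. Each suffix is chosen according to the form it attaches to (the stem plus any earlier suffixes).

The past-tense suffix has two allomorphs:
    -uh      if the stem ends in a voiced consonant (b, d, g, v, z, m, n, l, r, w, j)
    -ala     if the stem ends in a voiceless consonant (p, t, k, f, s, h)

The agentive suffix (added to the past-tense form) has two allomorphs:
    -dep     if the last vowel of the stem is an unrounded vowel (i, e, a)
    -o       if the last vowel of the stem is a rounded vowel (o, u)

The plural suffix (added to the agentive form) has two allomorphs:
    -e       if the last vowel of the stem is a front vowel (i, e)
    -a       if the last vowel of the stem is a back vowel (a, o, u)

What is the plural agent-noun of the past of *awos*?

*awos*: final consonant = /s/, voiceless → -ala → *awosala*.
Since the last vowel of the past-tense form *awosala* is /a/ (an unrounded vowel), it takes -dep, giving *awosaladep*.
Since the last vowel of the agentive form *awosaladep* is /e/ (a front vowel), it takes -e, giving *awosaladepe*.

awosaladepe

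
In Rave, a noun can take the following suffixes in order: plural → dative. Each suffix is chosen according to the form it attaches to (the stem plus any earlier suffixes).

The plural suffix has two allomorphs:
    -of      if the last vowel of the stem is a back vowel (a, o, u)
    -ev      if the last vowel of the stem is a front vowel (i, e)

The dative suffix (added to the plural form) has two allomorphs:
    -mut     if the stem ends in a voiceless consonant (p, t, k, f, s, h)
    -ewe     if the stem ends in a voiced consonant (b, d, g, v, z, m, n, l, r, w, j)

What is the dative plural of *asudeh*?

Since the last vowel of *asudeh* is /e/ (a front vowel), it takes -ev, giving *asudehev*.
Since the final consonant of the plural form *asudehev* is /v/ (voiced), it takes -ewe, giving *asudehevewe*.

asudehevewe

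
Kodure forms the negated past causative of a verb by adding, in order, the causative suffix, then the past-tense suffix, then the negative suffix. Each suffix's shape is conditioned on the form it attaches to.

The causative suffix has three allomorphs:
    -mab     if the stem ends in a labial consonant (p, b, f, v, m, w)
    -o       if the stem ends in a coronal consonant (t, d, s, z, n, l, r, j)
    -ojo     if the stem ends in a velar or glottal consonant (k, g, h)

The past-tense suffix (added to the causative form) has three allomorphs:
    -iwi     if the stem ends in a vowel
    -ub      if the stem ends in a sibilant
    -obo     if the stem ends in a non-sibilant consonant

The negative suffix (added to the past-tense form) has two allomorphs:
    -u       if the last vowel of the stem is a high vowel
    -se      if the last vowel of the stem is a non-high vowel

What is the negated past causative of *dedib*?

dedibmabobose

The final consonant of *dedib* is /b/, which is labial, so the causative suffix is -mab, giving *dedibmab*.
The final sound of the causative form *dedibmab* is /b/, which is a non-sibilant consonant, so the past-tense suffix is -obo, giving *dedibmabobo*.
The past-tense form *dedibmabobo*: last vowel = /o/, a non-high vowel → -se → *dedibmabobose*.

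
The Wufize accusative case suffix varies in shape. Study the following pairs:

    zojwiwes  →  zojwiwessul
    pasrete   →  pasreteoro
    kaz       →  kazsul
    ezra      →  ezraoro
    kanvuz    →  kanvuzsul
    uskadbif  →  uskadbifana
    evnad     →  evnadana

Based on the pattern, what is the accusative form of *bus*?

bussul

Looking at the final sound of each stem: -sul when the stem ends in a sibilant (*zojwiwes*, *kaz*, *kanvuz*); -ana when the stem ends in a non-sibilant consonant (*uskadbif*, *evnad*); -oro when the stem ends in a vowel (*pasrete*, *ezra*).
*bus* — final sound /s/ (a sibilant) → -sul → *bussul*.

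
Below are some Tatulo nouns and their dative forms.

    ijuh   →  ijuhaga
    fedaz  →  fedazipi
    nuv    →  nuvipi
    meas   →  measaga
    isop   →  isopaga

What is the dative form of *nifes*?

The alternation tracks the final consonant of the stem — -aga when the stem ends in a voiceless consonant (*ijuh*, *meas*, *isop*); -ipi when the stem ends in a voiced consonant (*fedaz*, *nuv*).
The final consonant of *nifes* is /s/, which is voiceless, so the suffix is -aga, giving *nifesaga*.

nifesaga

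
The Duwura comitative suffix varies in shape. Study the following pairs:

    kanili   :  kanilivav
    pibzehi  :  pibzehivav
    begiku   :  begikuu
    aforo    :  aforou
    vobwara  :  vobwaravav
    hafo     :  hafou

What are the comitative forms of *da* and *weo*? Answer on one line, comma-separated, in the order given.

Looking at the last vowel of each stem: -u when the last vowel of the stem is a rounded vowel (*begiku*, *aforo*, *hafo*); -vav when the last vowel of the stem is an unrounded vowel (*kanili*, *pibzehi*, *vobwara*).
*da* — last vowel /a/ (an unrounded vowel) → -vav → *davav*.
Since the last vowel of *weo* is /o/ (a rounded vowel), it takes -u, giving *weou*.

davav, weou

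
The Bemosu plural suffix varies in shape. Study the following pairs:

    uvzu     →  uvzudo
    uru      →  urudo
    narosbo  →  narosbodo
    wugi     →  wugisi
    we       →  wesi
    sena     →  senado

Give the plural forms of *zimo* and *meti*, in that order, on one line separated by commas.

The pattern is front/back vowel harmony: -si when the last vowel of the stem is a front vowel (*wugi*, *we*); -do when the last vowel of the stem is a back vowel (*uvzu*, *uru*, *narosbo*, *sena*).
*zimo* — last vowel /o/ (a back vowel) → -do → *zimodo*.
Since the last vowel of *meti* is /i/ (a front vowel), it takes -si, giving *metisi*.

zimodo, metisi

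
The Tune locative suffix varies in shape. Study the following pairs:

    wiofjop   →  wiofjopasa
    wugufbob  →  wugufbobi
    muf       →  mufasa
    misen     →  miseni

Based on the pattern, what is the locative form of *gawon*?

The pattern is voicing of the final consonant: -asa when the stem ends in a voiceless consonant (*wiofjop*, *muf*); -i when the stem ends in a voiced consonant (*wugufbob*, *misen*).
Since the final consonant of *gawon* is /n/ (voiced), it takes -i, giving *gawoni*.

gawoni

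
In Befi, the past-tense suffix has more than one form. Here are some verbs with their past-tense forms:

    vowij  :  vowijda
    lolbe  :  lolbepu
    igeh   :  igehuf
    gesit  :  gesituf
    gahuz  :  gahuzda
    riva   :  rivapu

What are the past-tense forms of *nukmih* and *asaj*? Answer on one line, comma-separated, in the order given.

Looking at the final sound of each stem: -uf when the stem ends in a voiceless consonant (*igeh*, *gesit*); -da when the stem ends in a voiced consonant (*vowij*, *gahuz*); -pu when the stem ends in a vowel (*lolbe*, *riva*).
Since the final sound of *nukmih* is /h/ (a voiceless consonant), it takes -uf, giving *nukmihuf*.
*asaj* — final sound /j/ (a voiced consonant) → -da → *asajda*.

nukmihuf, asajda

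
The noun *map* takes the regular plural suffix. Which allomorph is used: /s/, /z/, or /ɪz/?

/s/

The stem *map* ends in a voiceless non-sibilant consonant.
The plural suffix surfaces as /ɪz/ after sibilants, /s/ after other voiceless consonants, and /z/ after other voiced sounds.
So the plural -s on *map* is pronounced /s/.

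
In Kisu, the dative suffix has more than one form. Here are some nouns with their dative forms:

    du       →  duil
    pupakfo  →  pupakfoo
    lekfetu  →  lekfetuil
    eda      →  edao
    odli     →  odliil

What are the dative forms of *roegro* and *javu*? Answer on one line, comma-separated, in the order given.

roegroo, javuil

The suffix is conditioned by the last vowel: -il when the last vowel of the stem is a high vowel (*du*, *lekfetu*, *odli*); -o when the last vowel of the stem is a non-high vowel (*pupakfo*, *eda*).
The last vowel of *roegro* is /o/, which is a non-high vowel, so the suffix is -o, giving *roegroo*.
*javu* — last vowel /u/ (a high vowel) → -il → *javuil*.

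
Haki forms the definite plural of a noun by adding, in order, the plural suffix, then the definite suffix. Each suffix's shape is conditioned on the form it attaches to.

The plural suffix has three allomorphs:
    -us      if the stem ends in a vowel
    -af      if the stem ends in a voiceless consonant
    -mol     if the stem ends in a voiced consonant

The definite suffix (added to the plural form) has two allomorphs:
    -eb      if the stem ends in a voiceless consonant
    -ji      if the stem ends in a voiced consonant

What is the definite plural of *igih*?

The final sound of *igih* is /h/, which is a voiceless consonant, so the plural suffix is -af, giving *igihaf*.
The plural form *igihaf* — final consonant /f/ (voiceless) → -eb → *igihafeb*.

igihafeb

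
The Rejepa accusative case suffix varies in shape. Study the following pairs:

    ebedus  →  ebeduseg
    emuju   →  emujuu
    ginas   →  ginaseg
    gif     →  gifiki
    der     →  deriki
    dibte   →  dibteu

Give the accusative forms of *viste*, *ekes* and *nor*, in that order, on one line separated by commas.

The alternation tracks the final sound of the stem — -eg when the stem ends in a sibilant (*ebedus*, *ginas*); -iki when the stem ends in a non-sibilant consonant (*gif*, *der*); -u when the stem ends in a vowel (*emuju*, *dibte*).
*viste*: final sound = /e/, a vowel → -u → *visteu*.
Since the final sound of *ekes* is /s/ (a sibilant), it takes -eg, giving *ekeseg*.
*nor* — final sound /r/ (a non-sibilant consonant) → -iki → *noriki*.

visteu, ekeseg, noriki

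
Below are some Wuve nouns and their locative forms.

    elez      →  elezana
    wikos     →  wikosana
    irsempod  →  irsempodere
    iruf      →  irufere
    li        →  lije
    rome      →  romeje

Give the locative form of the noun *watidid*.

The suffix is conditioned by the final sound: -ana when the stem ends in a sibilant (*elez*, *wikos*); -ere when the stem ends in a non-sibilant consonant (*irsempod*, *iruf*); -je when the stem ends in a vowel (*li*, *rome*).
The final sound of *watidid* is /d/, which is a non-sibilant consonant, so the suffix is -ere, giving *watididere*.

watididere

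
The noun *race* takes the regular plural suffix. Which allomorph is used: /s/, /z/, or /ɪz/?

The stem *race* ends in a sibilant (/s, z, ʃ, ʒ, tʃ, dʒ/).
The plural suffix surfaces as /ɪz/ after sibilants, /s/ after other voiceless consonants, and /z/ after other voiced sounds.
So the plural -s on *race* is pronounced /ɪz/.

/ɪz/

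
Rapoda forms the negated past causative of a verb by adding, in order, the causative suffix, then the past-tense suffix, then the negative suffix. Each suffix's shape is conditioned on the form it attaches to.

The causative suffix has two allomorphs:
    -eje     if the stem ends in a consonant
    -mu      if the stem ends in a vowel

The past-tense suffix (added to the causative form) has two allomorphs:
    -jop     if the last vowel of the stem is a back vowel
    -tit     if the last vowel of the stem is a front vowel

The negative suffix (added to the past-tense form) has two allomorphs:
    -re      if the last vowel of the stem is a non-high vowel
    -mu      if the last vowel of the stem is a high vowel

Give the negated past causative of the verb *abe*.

*abe* — final sound /e/ (a vowel) → -mu → *abemu*.
The last vowel of the causative form *abemu* is /u/, which is a back vowel, so the past-tense suffix is -jop, giving *abemujop*.
The last vowel of the past-tense form *abemujop* is /o/, which is a non-high vowel, so the negative suffix is -re, giving *abemujopre*.

abemujopre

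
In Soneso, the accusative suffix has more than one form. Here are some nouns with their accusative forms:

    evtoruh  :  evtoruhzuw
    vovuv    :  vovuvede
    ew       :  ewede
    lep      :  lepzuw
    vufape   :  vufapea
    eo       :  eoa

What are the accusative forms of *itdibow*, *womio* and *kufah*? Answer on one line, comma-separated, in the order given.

itdibowede, womioa, kufahzuw

The pattern is voicing of the final sound: -zuw when the stem ends in a voiceless consonant (*evtoruh*, *lep*); -ede when the stem ends in a voiced consonant (*vovuv*, *ew*); -a when the stem ends in a vowel (*vufape*, *eo*).
*itdibow*: final sound = /w/, a voiced consonant → -ede → *itdibowede*.
The final sound of *womio* is /o/, which is a vowel, so the suffix is -a, giving *womioa*.
*kufah* — final sound /h/ (a voiceless consonant) → -zuw → *kufahzuw*.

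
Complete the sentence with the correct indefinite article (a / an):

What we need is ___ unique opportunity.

The indefinite article is chosen by the initial *sound* of the following word, not its spelling.
*unique* begins with the sound /juː/ (u pronounced /juː/) — a consonant sound.
So the article is *a*: What we need is a unique opportunity.

a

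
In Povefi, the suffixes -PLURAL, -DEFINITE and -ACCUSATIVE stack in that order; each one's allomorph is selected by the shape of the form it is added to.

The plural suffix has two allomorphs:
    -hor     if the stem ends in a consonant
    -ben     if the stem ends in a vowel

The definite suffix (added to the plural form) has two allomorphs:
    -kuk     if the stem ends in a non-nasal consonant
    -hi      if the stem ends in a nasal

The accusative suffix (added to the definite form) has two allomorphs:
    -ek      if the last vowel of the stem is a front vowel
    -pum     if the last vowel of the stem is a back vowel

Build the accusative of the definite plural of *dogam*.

dogamhorkukpum

*dogam* — final sound /m/ (a consonant) → -hor → *dogamhor*.
The plural form *dogamhor* — final consonant /r/ (non-nasal) → -kuk → *dogamhorkuk*.
Since the last vowel of the definite form *dogamhorkuk* is /u/ (a back vowel), it takes -pum, giving *dogamhorkukpum*.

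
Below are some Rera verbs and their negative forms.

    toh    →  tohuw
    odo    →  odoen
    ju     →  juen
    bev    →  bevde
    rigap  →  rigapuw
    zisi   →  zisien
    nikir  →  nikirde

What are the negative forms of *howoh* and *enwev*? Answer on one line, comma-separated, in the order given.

Looking at the final sound of each stem: -uw when the stem ends in a voiceless consonant (*toh*, *rigap*); -de when the stem ends in a voiced consonant (*bev*, *nikir*); -en when the stem ends in a vowel (*odo*, *ju*, *zisi*).
*howoh*: final sound = /h/, a voiceless consonant → -uw → *howohuw*.
*enwev* — final sound /v/ (a voiced consonant) → -de → *enwevde*.

howohuw, enwevde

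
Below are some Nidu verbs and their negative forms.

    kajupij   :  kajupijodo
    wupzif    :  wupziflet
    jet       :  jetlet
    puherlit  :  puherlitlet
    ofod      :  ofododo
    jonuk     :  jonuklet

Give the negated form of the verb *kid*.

The pattern is voicing of the final consonant: -let when the stem ends in a voiceless consonant (*wupzif*, *jet*, *puherlit*, *jonuk*); -odo when the stem ends in a voiced consonant (*kajupij*, *ofod*).
*kid*: final consonant = /d/, voiced → -odo → *kidodo*.

kidodo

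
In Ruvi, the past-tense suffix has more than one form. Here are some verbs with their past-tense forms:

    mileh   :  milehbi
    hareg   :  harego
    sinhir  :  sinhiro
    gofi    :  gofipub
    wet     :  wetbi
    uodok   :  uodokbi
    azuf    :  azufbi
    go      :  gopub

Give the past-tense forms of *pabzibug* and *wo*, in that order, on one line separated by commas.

The suffix is conditioned by the final sound: -bi when the stem ends in a voiceless consonant (*mileh*, *wet*, *uodok*, *azuf*); -o when the stem ends in a voiced consonant (*hareg*, *sinhir*); -pub when the stem ends in a vowel (*gofi*, *go*).
*pabzibug* — final sound /g/ (a voiced consonant) → -o → *pabzibugo*.
*wo*: final sound = /o/, a vowel → -pub → *wopub*.

pabzibugo, wopub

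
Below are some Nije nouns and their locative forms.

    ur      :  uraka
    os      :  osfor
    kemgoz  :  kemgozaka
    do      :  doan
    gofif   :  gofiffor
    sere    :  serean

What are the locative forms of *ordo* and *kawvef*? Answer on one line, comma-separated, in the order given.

ordoan, kawveffor

The pattern is voicing of the final sound: -for when the stem ends in a voiceless consonant (*os*, *gofif*); -aka when the stem ends in a voiced consonant (*ur*, *kemgoz*); -an when the stem ends in a vowel (*do*, *sere*).
Since the final sound of *ordo* is /o/ (a vowel), it takes -an, giving *ordoan*.
Since the final sound of *kawvef* is /f/ (a voiceless consonant), it takes -for, giving *kawveffor*.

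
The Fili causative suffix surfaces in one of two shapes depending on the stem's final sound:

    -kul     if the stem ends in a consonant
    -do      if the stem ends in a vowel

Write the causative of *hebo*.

hebodo

*hebo* — final sound /o/ (a vowel) → -do → *hebodo*.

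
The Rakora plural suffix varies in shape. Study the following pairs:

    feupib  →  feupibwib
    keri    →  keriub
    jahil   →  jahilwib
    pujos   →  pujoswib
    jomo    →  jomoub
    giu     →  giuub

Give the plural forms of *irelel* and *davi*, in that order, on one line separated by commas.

irelelwib, daviub

The alternation tracks the final sound of the stem — -wib when the stem ends in a consonant (*feupib*, *jahil*, *pujos*); -ub when the stem ends in a vowel (*keri*, *jomo*, *giu*).
Since the final sound of *irelel* is /l/ (a consonant), it takes -wib, giving *irelelwib*.
Since the final sound of *davi* is /i/ (a vowel), it takes -ub, giving *daviub*.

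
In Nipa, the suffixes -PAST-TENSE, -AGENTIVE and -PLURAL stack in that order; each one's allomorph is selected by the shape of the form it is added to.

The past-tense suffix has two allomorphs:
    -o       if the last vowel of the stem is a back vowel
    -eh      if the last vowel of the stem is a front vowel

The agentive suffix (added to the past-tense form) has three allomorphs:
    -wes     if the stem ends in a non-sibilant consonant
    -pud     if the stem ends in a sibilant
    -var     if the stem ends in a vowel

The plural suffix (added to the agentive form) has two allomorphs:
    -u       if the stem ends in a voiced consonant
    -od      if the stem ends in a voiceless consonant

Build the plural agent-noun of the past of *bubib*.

Since the last vowel of *bubib* is /i/ (a front vowel), it takes -eh, giving *bubibeh*.
Since the final sound of the past-tense form *bubibeh* is /h/ (a non-sibilant consonant), it takes -wes, giving *bubibehwes*.
Since the final consonant of the agentive form *bubibehwes* is /s/ (voiceless), it takes -od, giving *bubibehwesod*.

bubibehwesod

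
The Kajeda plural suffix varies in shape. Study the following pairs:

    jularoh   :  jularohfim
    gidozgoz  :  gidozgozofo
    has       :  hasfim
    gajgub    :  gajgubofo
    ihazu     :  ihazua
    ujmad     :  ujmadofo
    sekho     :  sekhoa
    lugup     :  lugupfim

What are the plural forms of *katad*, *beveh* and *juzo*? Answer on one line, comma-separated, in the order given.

katadofo, bevehfim, juzoa

Looking at the final sound of each stem: -fim when the stem ends in a voiceless consonant (*jularoh*, *has*, *lugup*); -ofo when the stem ends in a voiced consonant (*gidozgoz*, *gajgub*, *ujmad*); -a when the stem ends in a vowel (*ihazu*, *sekho*).
Since the final sound of *katad* is /d/ (a voiced consonant), it takes -ofo, giving *katadofo*.
Since the final sound of *beveh* is /h/ (a voiceless consonant), it takes -fim, giving *bevehfim*.
Since the final sound of *juzo* is /o/ (a vowel), it takes -a, giving *juzoa*.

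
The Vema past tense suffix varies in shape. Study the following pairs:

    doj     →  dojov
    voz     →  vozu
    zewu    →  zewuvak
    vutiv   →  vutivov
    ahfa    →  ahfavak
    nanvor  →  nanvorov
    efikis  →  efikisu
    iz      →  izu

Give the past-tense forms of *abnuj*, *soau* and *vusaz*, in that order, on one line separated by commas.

abnujov, soauvak, vusazu

Looking at the final sound of each stem: -u when the stem ends in a sibilant (*voz*, *efikis*, *iz*); -ov when the stem ends in a non-sibilant consonant (*doj*, *vutiv*, *nanvor*); -vak when the stem ends in a vowel (*zewu*, *ahfa*).
*abnuj* — final sound /j/ (a non-sibilant consonant) → -ov → *abnujov*.
*soau*: final sound = /u/, a vowel → -vak → *soauvak*.
The final sound of *vusaz* is /z/, which is a sibilant, so the suffix is -u, giving *vusazu*.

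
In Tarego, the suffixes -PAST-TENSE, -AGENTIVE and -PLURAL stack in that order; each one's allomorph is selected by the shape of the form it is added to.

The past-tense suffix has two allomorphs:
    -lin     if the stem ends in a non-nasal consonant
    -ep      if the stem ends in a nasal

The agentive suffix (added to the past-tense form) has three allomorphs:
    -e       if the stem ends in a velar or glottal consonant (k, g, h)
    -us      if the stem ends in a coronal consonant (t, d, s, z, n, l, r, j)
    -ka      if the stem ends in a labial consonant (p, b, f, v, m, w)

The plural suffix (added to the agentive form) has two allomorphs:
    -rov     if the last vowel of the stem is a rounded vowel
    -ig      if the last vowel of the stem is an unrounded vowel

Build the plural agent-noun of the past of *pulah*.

pulahlinusrov

Since the final consonant of *pulah* is /h/ (non-nasal), it takes -lin, giving *pulahlin*.
The final consonant of the past-tense form *pulahlin* is /n/, which is coronal, so the agentive suffix is -us, giving *pulahlinus*.
The agentive form *pulahlinus* — last vowel /u/ (a rounded vowel) → -rov → *pulahlinusrov*.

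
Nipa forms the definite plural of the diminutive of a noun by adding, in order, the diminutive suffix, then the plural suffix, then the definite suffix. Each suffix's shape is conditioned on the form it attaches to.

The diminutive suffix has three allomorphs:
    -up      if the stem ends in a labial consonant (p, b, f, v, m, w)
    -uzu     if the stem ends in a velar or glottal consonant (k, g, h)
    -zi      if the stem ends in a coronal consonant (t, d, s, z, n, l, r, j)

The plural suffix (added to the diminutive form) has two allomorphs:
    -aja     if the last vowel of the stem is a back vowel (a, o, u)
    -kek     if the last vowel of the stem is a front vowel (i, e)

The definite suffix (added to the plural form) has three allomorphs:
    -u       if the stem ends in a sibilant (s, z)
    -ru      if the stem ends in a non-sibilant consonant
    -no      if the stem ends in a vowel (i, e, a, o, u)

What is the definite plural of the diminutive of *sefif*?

sefifupajano

*sefif* — final consonant /f/ (labial) → -up → *sefifup*.
Since the last vowel of the diminutive form *sefifup* is /u/ (a back vowel), it takes -aja, giving *sefifupaja*.
The plural form *sefifupaja* — final sound /a/ (a vowel) → -no → *sefifupajano*.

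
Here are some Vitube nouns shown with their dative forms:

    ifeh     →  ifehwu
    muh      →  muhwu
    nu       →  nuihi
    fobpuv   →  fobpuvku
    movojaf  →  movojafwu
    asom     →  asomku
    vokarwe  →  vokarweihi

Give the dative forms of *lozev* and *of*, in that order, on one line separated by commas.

lozevku, ofwu

The suffix is conditioned by the final sound: -wu when the stem ends in a voiceless consonant (*ifeh*, *muh*, *movojaf*); -ku when the stem ends in a voiced consonant (*fobpuv*, *asom*); -ihi when the stem ends in a vowel (*nu*, *vokarwe*).
*lozev*: final sound = /v/, a voiced consonant → -ku → *lozevku*.
*of* — final sound /f/ (a voiceless consonant) → -wu → *ofwu*.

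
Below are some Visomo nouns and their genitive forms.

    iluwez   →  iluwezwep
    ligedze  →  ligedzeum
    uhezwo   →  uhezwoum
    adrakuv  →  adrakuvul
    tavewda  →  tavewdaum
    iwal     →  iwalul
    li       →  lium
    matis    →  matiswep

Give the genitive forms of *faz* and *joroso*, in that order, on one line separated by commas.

fazwep, jorosoum

The pattern is sibilance of the final sound: -wep when the stem ends in a sibilant (*iluwez*, *matis*); -ul when the stem ends in a non-sibilant consonant (*adrakuv*, *iwal*); -um when the stem ends in a vowel (*ligedze*, *uhezwo*, *tavewda*, *li*).
*faz* — final sound /z/ (a sibilant) → -wep → *fazwep*.
*joroso*: final sound = /o/, a vowel → -um → *jorosoum*.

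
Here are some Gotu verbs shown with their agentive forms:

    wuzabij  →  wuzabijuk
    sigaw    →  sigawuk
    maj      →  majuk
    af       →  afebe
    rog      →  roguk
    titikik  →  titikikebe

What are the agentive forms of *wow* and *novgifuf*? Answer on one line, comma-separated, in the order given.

wowuk, novgifufebe

Looking at the final consonant of each stem: -ebe when the stem ends in a voiceless consonant (*af*, *titikik*); -uk when the stem ends in a voiced consonant (*wuzabij*, *sigaw*, *maj*, *rog*).
*wow*: final consonant = /w/, voiced → -uk → *wowuk*.
*novgifuf*: final consonant = /f/, voiceless → -ebe → *novgifufebe*.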